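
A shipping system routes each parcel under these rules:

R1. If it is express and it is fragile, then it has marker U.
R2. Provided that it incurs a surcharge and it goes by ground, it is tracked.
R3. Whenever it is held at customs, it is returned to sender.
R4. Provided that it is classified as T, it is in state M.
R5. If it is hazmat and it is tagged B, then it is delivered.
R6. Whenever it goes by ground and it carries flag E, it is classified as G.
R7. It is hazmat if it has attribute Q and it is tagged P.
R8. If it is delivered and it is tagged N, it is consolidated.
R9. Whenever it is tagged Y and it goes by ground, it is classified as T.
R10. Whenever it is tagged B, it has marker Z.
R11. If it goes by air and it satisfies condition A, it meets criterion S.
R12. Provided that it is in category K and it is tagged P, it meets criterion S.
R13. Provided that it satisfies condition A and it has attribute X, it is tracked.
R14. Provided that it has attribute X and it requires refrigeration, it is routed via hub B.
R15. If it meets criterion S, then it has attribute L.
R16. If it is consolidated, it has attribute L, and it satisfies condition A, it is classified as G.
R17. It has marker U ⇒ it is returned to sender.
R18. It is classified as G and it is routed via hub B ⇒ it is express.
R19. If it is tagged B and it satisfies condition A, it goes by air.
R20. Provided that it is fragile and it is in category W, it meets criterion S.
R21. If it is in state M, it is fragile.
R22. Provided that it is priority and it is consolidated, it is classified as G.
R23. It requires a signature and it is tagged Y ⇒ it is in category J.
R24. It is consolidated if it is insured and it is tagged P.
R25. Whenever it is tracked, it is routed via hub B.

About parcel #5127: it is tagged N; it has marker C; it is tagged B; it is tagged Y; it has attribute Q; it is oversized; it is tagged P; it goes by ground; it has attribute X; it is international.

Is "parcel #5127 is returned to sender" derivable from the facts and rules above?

Forward chaining from the given facts derives: is hazmat, is classified as T, has marker Z, is in state M, is delivered, is consolidated, is fragile.
Rules concluding "it is returned to sender": R3 needs "it is held at customs"; R17 needs "it has marker U" — none of these are established.

No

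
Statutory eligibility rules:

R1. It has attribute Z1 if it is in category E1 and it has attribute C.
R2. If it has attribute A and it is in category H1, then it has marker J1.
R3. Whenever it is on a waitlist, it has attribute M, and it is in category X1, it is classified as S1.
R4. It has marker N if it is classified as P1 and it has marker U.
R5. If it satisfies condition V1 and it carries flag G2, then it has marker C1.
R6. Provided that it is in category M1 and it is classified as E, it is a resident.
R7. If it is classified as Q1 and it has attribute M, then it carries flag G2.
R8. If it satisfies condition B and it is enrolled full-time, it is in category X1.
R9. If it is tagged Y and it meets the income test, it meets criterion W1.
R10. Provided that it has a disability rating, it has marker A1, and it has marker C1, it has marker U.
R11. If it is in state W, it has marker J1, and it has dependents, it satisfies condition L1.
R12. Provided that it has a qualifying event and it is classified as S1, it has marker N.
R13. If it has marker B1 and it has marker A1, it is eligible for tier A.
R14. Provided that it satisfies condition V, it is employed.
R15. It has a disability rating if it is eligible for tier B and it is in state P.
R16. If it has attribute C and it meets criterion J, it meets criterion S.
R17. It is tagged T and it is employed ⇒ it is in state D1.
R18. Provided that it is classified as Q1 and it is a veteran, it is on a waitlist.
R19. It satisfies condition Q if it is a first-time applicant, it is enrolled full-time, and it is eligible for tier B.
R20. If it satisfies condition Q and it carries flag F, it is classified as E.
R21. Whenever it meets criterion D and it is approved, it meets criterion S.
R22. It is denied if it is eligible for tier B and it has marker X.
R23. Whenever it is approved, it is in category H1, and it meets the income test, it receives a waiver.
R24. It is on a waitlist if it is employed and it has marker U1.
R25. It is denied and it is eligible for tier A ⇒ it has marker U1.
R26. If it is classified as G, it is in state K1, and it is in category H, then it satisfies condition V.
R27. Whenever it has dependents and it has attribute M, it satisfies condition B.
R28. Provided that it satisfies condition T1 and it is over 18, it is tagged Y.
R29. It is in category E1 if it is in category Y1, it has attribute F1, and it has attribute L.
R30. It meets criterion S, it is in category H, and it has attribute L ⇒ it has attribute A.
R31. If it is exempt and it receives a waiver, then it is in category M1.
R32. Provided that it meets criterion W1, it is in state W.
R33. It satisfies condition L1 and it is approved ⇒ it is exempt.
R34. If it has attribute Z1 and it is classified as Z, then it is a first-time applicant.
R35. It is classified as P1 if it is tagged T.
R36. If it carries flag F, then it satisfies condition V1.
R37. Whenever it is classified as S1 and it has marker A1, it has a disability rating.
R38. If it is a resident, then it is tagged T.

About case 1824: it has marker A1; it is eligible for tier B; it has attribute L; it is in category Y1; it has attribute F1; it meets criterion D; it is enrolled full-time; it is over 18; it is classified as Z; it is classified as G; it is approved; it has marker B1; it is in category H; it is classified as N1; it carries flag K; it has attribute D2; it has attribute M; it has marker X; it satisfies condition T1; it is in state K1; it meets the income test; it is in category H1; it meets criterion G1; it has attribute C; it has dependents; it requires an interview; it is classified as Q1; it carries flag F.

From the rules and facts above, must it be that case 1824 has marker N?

Yes

By R7 (it is classified as Q1, it has attribute M): it carries flag G2.
By R13 (it has marker B1, it has marker A1): it is eligible for tier A.
By R21 (it meets criterion D, it is approved): it meets criterion S.
By R22 (it is eligible for tier B, it has marker X): it is denied.
By R23 (it is approved, it is in category H1, it meets the income test): it receives a waiver.
By R25 (it is denied, it is eligible for tier A): it has marker U1.
By R26 (it is classified as G, it is in state K1, it is in category H): it satisfies condition V.
By R27 (it has dependents, it has attribute M): it satisfies condition B.
By R28 (it satisfies condition T1, it is over 18): it is tagged Y.
By R29 (it is in category Y1, it has attribute F1, it has attribute L): it is in category E1.
By R30 (it meets criterion S, it is in category H, it has attribute L): it has attribute A.
By R36 (it carries flag F): it satisfies condition V1.
By R1 (it is in category E1, it has attribute C): it has attribute Z1.
By R2 (it has attribute A, it is in category H1): it has marker J1.
By R5 (it satisfies condition V1, it carries flag G2): it has marker C1.
By R8 (it satisfies condition B, it is enrolled full-time): it is in category X1.
By R9 (it is tagged Y, it meets the income test): it meets criterion W1.
By R14 (it satisfies condition V): it is employed.
By R24 (it is employed, it has marker U1): it is on a waitlist.
By R32 (it meets criterion W1): it is in state W.
By R34 (it has attribute Z1, it is classified as Z): it is a first-time applicant.
By R3 (it is on a waitlist, it has attribute M, it is in category X1): it is classified as S1.
By R11 (it is in state W, it has marker J1, it has dependents): it satisfies condition L1.
By R19 (it is a first-time applicant, it is enrolled full-time, it is eligible for tier B): it satisfies condition Q.
By R20 (it satisfies condition Q, it carries flag F): it is classified as E.
By R33 (it satisfies condition L1, it is approved): it is exempt.
By R37 (it is classified as S1, it has marker A1): it has a disability rating.
By R10 (it has a disability rating, it has marker A1, it has marker C1): it has marker U.
By R31 (it is exempt, it receives a waiver): it is in category M1.
By R6 (it is in category M1, it is classified as E): it is a resident.
By R38 (it is a resident): it is tagged T.
By R35 (it is tagged T): it is classified as P1.
By R4 (it is classified as P1, it has marker U): it has marker N.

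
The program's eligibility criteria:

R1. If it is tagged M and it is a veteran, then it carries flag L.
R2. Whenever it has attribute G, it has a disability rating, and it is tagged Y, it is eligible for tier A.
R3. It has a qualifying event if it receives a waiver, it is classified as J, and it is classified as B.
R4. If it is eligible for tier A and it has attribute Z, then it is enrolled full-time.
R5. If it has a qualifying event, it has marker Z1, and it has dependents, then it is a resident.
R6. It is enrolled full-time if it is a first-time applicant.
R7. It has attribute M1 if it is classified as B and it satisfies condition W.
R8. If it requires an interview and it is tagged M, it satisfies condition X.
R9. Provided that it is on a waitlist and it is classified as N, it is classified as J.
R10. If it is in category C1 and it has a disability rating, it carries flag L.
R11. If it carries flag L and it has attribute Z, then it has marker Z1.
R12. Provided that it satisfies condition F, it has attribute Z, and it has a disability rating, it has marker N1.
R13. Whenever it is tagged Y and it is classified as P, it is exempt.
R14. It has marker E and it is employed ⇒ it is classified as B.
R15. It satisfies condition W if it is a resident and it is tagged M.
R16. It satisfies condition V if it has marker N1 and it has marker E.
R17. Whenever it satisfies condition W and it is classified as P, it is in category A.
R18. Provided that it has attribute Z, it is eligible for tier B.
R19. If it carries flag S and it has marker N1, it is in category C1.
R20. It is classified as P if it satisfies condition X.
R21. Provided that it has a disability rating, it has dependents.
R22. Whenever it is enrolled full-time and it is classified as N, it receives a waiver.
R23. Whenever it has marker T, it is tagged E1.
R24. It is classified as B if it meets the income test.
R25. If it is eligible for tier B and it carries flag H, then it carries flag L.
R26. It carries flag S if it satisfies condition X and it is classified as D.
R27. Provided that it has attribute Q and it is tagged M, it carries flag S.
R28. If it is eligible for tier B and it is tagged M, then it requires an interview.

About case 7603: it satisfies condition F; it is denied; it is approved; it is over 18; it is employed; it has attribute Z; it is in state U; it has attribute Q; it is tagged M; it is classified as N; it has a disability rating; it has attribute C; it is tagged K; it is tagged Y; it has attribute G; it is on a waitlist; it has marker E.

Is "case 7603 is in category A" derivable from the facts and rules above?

By R2 (it has attribute G, it has a disability rating, it is tagged Y): it is eligible for tier A.
By R4 (it is eligible for tier A, it has attribute Z): it is enrolled full-time.
By R9 (it is on a waitlist, it is classified as N): it is classified as J.
By R12 (it satisfies condition F, it has attribute Z, it has a disability rating): it has marker N1.
By R14 (it has marker E, it is employed): it is classified as B.
By R18 (it has attribute Z): it is eligible for tier B.
By R21 (it has a disability rating): it has dependents.
By R22 (it is enrolled full-time, it is classified as N): it receives a waiver.
By R27 (it has attribute Q, it is tagged M): it carries flag S.
By R28 (it is eligible for tier B, it is tagged M): it requires an interview.
By R3 (it receives a waiver, it is classified as J, it is classified as B): it has a qualifying event.
By R8 (it requires an interview, it is tagged M): it satisfies condition X.
By R19 (it carries flag S, it has marker N1): it is in category C1.
By R20 (it satisfies condition X): it is classified as P.
By R10 (it is in category C1, it has a disability rating): it carries flag L.
By R11 (it carries flag L, it has attribute Z): it has marker Z1.
By R5 (it has a qualifying event, it has marker Z1, it has dependents): it is a resident.
By R15 (it is a resident, it is tagged M): it satisfies condition W.
By R17 (it satisfies condition W, it is classified as P): it is in category A.

Yes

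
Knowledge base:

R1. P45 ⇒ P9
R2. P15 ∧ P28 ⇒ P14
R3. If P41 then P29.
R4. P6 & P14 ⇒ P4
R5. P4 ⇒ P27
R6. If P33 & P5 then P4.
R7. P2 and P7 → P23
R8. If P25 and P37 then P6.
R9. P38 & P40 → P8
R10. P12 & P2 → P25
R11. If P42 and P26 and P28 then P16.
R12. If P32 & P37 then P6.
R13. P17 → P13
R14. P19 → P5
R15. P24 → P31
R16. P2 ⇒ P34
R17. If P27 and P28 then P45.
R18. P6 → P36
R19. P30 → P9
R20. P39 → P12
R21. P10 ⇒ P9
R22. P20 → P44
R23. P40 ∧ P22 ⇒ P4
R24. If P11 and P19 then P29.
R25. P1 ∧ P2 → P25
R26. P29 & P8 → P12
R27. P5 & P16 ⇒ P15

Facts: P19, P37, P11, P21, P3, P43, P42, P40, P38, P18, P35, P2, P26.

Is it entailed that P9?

Forward chaining from the given facts derives: P8, P5, P34, P29, P12, P25, P6, P36.
Rules concluding P9: R1 needs P45; R19 needs P30; R21 needs P10 — none of these are established.

No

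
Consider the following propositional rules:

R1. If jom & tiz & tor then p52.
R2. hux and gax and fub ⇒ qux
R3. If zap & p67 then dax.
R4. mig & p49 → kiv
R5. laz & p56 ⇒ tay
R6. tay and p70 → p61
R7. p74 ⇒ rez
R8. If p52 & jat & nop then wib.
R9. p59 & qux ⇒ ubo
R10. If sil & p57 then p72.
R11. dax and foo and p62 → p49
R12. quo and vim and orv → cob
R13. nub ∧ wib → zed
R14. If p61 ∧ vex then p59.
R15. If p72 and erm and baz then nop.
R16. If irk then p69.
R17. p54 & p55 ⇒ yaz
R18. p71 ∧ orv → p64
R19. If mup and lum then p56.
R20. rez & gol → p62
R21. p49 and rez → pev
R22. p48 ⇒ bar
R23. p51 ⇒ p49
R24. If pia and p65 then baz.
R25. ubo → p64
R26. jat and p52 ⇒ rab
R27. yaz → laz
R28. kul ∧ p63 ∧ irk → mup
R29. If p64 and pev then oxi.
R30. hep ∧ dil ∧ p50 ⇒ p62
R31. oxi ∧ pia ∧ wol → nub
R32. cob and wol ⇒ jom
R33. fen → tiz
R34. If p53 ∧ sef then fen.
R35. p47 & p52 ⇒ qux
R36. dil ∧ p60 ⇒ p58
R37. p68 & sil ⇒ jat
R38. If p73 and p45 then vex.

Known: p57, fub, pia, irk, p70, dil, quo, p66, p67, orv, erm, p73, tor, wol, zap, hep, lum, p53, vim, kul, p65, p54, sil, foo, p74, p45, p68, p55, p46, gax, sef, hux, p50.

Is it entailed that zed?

Forward chaining from the given facts derives: qux, dax, rez, p72, cob, p69, yaz, baz, laz, p62, jom, fen, jat, vex, p49, nop, pev, tiz, p52, wib, rab.
The only rule concluding zed is R13, which needs nub; that is never established.

No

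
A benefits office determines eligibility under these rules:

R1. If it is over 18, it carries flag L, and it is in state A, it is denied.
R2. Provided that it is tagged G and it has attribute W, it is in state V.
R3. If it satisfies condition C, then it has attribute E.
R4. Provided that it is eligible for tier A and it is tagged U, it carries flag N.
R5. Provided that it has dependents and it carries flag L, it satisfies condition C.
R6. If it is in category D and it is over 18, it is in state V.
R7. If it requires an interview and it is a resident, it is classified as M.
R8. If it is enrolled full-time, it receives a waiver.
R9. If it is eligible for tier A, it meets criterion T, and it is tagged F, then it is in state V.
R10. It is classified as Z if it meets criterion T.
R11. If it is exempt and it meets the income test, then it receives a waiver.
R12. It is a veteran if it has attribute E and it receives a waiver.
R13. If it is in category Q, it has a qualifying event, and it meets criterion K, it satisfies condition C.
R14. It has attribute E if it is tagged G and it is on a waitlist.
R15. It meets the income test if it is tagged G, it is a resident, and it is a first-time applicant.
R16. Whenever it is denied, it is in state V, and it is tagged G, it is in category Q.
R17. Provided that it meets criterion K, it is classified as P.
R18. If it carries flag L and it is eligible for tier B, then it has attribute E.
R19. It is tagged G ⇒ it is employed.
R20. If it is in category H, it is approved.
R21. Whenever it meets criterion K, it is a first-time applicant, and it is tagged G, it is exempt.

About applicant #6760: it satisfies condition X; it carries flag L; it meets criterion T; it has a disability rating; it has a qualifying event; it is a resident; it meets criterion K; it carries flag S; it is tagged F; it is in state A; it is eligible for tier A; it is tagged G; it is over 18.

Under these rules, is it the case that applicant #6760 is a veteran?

No

Forward chaining from the given facts derives: is denied, is in state V, is classified as Z, is in category Q, is classified as P, is employed, satisfies condition C, has attribute E.
The only rule concluding "it is a veteran" is R12, which needs "it receives a waiver"; that is never established.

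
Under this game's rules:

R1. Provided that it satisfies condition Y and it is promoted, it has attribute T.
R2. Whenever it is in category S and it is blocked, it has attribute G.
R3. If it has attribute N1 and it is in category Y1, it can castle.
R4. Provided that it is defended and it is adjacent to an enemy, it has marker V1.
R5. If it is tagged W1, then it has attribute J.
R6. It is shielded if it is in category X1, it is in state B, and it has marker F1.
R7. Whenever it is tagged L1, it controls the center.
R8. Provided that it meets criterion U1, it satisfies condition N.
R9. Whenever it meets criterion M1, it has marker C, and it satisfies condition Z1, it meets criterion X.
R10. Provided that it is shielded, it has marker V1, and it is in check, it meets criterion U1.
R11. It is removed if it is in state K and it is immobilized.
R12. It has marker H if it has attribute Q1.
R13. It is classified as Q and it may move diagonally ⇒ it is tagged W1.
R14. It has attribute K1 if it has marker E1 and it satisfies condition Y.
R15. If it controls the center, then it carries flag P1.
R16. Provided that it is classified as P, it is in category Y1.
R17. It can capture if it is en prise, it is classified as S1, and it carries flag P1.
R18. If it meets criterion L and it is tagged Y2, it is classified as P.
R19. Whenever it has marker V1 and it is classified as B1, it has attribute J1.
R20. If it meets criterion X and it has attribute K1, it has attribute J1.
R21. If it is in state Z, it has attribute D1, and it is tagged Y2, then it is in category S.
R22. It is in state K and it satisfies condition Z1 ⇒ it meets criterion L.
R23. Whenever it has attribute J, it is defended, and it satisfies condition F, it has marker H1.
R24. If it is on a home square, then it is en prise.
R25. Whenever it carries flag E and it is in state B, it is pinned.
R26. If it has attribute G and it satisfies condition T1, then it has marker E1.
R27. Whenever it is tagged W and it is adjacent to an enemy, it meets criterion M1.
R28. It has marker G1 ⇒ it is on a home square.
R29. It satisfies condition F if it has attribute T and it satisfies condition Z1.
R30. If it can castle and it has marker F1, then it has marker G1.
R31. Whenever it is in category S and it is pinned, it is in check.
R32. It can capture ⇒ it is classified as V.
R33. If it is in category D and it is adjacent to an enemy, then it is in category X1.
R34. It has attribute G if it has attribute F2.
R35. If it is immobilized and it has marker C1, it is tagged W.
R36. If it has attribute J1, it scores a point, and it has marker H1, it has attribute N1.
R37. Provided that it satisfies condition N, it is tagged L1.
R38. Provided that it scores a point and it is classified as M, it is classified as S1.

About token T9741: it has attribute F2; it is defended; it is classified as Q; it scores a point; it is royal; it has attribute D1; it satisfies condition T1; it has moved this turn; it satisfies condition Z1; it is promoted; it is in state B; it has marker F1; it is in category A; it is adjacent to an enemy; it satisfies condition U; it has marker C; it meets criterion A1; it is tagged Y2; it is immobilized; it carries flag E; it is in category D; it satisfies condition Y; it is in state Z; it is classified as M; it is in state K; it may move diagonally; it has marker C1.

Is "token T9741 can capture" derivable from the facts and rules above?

Yes

By R1 (it satisfies condition Y, it is promoted): it has attribute T.
By R4 (it is defended, it is adjacent to an enemy): it has marker V1.
By R13 (it is classified as Q, it may move diagonally): it is tagged W1.
By R21 (it is in state Z, it has attribute D1, it is tagged Y2): it is in category S.
By R22 (it is in state K, it satisfies condition Z1): it meets criterion L.
By R25 (it carries flag E, it is in state B): it is pinned.
By R29 (it has attribute T, it satisfies condition Z1): it satisfies condition F.
By R31 (it is in category S, it is pinned): it is in check.
By R33 (it is in category D, it is adjacent to an enemy): it is in category X1.
By R34 (it has attribute F2): it has attribute G.
By R35 (it is immobilized, it has marker C1): it is tagged W.
By R38 (it scores a point, it is classified as M): it is classified as S1.
By R5 (it is tagged W1): it has attribute J.
By R6 (it is in category X1, it is in state B, it has marker F1): it is shielded.
By R10 (it is shielded, it has marker V1, it is in check): it meets criterion U1.
By R18 (it meets criterion L, it is tagged Y2): it is classified as P.
By R23 (it has attribute J, it is defended, it satisfies condition F): it has marker H1.
By R26 (it has attribute G, it satisfies condition T1): it has marker E1.
By R27 (it is tagged W, it is adjacent to an enemy): it meets criterion M1.
By R8 (it meets criterion U1): it satisfies condition N.
By R9 (it meets criterion M1, it has marker C, it satisfies condition Z1): it meets criterion X.
By R14 (it has marker E1, it satisfies condition Y): it has attribute K1.
By R16 (it is classified as P): it is in category Y1.
By R20 (it meets criterion X, it has attribute K1): it has attribute J1.
By R36 (it has attribute J1, it scores a point, it has marker H1): it has attribute N1.
By R37 (it satisfies condition N): it is tagged L1.
By R3 (it has attribute N1, it is in category Y1): it can castle.
By R7 (it is tagged L1): it controls the center.
By R15 (it controls the center): it carries flag P1.
By R30 (it can castle, it has marker F1): it has marker G1.
By R28 (it has marker G1): it is on a home square.
By R24 (it is on a home square): it is en prise.
By R17 (it is en prise, it is classified as S1, it carries flag P1): it can capture.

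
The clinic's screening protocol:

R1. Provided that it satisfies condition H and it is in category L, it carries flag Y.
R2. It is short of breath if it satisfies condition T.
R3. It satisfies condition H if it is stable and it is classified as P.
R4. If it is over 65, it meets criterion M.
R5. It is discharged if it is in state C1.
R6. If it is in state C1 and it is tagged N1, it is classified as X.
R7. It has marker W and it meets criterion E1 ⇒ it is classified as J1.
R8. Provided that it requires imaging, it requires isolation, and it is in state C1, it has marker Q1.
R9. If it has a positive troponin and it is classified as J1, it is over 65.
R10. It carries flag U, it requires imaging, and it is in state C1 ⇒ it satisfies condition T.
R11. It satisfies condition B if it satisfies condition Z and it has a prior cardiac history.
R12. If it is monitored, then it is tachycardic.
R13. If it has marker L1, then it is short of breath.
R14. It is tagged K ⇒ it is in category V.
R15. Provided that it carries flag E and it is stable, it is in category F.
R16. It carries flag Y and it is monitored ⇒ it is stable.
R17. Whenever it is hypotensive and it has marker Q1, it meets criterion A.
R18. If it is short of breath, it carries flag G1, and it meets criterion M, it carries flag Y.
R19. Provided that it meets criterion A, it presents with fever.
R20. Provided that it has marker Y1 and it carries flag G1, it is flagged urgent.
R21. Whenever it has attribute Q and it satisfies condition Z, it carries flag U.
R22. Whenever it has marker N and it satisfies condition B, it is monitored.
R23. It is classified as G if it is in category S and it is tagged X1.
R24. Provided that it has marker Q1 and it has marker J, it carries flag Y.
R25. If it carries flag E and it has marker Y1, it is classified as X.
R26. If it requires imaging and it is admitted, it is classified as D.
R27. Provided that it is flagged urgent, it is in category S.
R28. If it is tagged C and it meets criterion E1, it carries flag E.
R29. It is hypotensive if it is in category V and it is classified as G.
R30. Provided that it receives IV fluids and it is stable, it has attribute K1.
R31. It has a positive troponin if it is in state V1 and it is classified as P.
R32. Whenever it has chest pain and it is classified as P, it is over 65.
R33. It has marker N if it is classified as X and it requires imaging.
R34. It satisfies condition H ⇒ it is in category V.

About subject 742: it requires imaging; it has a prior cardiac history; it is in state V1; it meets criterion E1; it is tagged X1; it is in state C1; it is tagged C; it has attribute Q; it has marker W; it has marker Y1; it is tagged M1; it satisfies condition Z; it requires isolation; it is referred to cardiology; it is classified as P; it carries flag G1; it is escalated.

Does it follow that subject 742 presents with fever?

By R7 (it has marker W, it meets criterion E1): it is classified as J1.
By R8 (it requires imaging, it requires isolation, it is in state C1): it has marker Q1.
By R11 (it satisfies condition Z, it has a prior cardiac history): it satisfies condition B.
By R20 (it has marker Y1, it carries flag G1): it is flagged urgent.
By R21 (it has attribute Q, it satisfies condition Z): it carries flag U.
By R27 (it is flagged urgent): it is in category S.
By R28 (it is tagged C, it meets criterion E1): it carries flag E.
By R31 (it is in state V1, it is classified as P): it has a positive troponin.
By R9 (it has a positive troponin, it is classified as J1): it is over 65.
By R10 (it carries flag U, it requires imaging, it is in state C1): it satisfies condition T.
By R23 (it is in category S, it is tagged X1): it is classified as G.
By R25 (it carries flag E, it has marker Y1): it is classified as X.
By R33 (it is classified as X, it requires imaging): it has marker N.
By R2 (it satisfies condition T): it is short of breath.
By R4 (it is over 65): it meets criterion M.
By R18 (it is short of breath, it carries flag G1, it meets criterion M): it carries flag Y.
By R22 (it has marker N, it satisfies condition B): it is monitored.
By R16 (it carries flag Y, it is monitored): it is stable.
By R3 (it is stable, it is classified as P): it satisfies condition H.
By R34 (it satisfies condition H): it is in category V.
By R29 (it is in category V, it is classified as G): it is hypotensive.
By R17 (it is hypotensive, it has marker Q1): it meets criterion A.
By R19 (it meets criterion A): it presents with fever.

Yes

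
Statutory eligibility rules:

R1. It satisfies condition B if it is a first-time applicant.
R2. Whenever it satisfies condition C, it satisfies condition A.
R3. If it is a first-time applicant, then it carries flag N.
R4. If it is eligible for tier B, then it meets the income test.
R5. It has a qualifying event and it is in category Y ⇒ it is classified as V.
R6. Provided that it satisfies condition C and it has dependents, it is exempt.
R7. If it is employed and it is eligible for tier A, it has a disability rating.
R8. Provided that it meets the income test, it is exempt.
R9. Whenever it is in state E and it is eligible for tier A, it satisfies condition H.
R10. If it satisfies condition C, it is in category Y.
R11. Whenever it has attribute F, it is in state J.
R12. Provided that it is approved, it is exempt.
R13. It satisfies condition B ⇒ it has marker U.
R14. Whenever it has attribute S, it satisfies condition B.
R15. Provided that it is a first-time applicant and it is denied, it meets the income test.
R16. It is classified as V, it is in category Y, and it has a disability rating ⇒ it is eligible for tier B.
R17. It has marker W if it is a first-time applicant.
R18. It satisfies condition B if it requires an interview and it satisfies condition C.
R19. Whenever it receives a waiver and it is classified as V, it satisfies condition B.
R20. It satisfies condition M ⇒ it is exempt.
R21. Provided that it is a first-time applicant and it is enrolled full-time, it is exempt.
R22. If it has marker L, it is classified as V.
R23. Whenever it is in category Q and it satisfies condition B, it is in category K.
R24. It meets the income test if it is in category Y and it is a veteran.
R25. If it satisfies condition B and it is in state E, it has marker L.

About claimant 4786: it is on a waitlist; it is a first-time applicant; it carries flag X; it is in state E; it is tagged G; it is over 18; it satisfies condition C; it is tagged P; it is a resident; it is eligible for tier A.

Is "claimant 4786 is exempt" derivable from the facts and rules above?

Forward chaining from the given facts derives: satisfies condition B, satisfies condition A, carries flag N, satisfies condition H, is in category Y, has marker U, has marker W, has marker L, is classified as V.
Rules concluding "it is exempt": R6 needs "it has dependents"; R8 needs "it meets the income test"; R12 needs "it is approved"; R20 needs "it satisfies condition M"; R21 needs "it is enrolled full-time" — none of these are established.

No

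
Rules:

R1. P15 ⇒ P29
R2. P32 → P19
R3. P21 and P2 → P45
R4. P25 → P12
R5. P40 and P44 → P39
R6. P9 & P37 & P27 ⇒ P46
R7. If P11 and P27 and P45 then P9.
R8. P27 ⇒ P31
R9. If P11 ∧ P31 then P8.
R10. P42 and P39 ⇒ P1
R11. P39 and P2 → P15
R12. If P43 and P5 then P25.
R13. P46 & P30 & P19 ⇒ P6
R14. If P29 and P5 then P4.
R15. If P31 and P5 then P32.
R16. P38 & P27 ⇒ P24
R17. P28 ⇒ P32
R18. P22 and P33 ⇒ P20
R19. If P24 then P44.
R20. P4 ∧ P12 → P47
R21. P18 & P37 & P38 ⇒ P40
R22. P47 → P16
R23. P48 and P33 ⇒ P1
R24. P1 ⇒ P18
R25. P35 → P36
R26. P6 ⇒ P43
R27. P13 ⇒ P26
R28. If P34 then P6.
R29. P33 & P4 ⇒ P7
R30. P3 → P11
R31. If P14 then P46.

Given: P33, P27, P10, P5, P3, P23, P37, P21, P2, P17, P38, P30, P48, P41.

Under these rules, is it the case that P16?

P45  (by R3: P21, P2)
P31  (by R8: P27)
P32  (by R15: P31, P5)
P24  (by R16: P38, P27)
P44  (by R19: P24)
P1  (by R23: P48, P33)
P18  (by R24: P1)
P11  (by R30: P3)
P19  (by R2: P32)
P9  (by R7: P11, P27, P45)
P40  (by R21: P18, P37, P38)
P39  (by R5: P40, P44)
P46  (by R6: P9, P37, P27)
P15  (by R11: P39, P2)
P6  (by R13: P46, P30, P19)
P43  (by R26: P6)
P29  (by R1: P15)
P25  (by R12: P43, P5)
P4  (by R14: P29, P5)
P12  (by R4: P25)
P47  (by R20: P4, P12)
P16  (by R22: P47)

Yes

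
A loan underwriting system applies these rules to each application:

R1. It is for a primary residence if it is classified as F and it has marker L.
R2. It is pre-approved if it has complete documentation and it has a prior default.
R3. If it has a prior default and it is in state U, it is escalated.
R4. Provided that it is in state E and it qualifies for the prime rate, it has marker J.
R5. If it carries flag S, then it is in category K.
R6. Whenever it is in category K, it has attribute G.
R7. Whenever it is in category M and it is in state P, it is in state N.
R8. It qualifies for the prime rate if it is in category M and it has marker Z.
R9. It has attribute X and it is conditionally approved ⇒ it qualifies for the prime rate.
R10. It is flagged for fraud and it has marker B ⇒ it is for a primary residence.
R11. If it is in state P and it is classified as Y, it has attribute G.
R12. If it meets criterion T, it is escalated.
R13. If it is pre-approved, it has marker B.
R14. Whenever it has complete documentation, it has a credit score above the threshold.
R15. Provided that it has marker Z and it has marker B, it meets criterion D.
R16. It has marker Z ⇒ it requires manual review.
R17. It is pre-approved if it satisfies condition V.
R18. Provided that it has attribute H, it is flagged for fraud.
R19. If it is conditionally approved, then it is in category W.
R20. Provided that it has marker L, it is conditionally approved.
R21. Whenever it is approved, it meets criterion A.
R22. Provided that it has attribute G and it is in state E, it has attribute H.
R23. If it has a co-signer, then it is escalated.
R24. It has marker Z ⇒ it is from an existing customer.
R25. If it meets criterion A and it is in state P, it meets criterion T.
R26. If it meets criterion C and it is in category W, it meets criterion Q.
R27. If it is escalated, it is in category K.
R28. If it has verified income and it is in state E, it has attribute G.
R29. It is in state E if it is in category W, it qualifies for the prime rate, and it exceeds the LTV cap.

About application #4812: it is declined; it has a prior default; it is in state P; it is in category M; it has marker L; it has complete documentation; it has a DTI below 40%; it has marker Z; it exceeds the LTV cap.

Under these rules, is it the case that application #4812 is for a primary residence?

Forward chaining from the given facts derives: is pre-approved, is in state N, qualifies for the prime rate, has marker B, has a credit score above the threshold, meets criterion D, requires manual review, is conditionally approved, is from an existing customer, is in category W, is in state E, has marker J.
Rules concluding "it is for a primary residence": R1 needs "it is classified as F"; R10 needs "it is flagged for fraud" — none of these are established.

No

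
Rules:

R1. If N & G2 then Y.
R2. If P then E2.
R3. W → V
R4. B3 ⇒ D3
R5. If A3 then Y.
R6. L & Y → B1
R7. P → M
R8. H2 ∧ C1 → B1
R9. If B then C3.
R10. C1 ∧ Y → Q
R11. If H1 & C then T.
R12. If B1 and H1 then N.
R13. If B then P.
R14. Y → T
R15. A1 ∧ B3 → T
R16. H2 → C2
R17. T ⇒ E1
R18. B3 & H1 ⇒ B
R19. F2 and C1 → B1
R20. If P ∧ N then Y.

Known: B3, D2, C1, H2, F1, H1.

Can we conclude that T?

Yes

B1  (by R8: H2, C1)
N  (by R12: B1, H1)
B  (by R18: B3, H1)
P  (by R13: B)
Y  (by R20: P, N)
T  (by R14: Y)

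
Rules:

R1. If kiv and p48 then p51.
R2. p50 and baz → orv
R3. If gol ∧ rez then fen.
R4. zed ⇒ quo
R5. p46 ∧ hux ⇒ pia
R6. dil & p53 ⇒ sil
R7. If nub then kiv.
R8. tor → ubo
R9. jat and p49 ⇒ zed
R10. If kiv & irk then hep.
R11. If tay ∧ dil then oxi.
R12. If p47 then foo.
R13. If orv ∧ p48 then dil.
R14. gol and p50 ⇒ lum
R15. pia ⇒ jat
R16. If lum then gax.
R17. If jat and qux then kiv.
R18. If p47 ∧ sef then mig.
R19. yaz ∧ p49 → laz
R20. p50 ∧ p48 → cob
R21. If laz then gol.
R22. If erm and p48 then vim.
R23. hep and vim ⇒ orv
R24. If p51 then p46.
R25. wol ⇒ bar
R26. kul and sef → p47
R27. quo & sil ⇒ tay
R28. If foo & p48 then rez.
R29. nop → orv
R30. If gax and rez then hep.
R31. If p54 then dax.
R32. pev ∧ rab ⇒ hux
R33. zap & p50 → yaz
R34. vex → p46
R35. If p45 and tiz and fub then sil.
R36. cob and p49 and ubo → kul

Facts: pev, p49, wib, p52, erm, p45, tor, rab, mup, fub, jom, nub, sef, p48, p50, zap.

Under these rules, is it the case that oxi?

Forward chaining from the given facts derives: kiv, ubo, cob, vim, hux, yaz, kul, p51, laz, gol, p46, p47, pia, foo, lum, jat, gax, mig, rez, hep, fen, zed, orv, quo, dil.
The only rule concluding oxi is R11, which needs tay; that is never established.

No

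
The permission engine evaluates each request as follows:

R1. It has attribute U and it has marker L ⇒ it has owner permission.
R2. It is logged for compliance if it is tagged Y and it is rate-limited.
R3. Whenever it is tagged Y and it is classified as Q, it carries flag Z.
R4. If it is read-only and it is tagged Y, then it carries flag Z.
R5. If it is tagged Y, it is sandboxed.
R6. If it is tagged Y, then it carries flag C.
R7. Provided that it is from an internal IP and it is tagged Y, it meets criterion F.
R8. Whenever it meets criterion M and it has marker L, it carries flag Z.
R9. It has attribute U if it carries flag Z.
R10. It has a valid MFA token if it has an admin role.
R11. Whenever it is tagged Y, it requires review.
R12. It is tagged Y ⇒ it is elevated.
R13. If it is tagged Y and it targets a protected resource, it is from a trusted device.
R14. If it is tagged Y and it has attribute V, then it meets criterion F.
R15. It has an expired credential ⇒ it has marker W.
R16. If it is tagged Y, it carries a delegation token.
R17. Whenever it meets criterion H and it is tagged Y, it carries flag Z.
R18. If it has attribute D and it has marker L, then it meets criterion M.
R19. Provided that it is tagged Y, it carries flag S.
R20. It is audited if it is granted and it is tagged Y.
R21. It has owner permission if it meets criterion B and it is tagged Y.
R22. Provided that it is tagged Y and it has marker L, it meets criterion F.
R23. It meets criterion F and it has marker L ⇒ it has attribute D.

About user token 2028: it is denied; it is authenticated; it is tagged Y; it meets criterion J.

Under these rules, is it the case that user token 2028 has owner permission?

No

Forward chaining from the given facts derives: is sandboxed, carries flag C, requires review, is elevated, carries a delegation token, carries flag S.
Rules concluding "it has owner permission": R1 needs "it has attribute U"; R21 needs "it meets criterion B" — none of these are established.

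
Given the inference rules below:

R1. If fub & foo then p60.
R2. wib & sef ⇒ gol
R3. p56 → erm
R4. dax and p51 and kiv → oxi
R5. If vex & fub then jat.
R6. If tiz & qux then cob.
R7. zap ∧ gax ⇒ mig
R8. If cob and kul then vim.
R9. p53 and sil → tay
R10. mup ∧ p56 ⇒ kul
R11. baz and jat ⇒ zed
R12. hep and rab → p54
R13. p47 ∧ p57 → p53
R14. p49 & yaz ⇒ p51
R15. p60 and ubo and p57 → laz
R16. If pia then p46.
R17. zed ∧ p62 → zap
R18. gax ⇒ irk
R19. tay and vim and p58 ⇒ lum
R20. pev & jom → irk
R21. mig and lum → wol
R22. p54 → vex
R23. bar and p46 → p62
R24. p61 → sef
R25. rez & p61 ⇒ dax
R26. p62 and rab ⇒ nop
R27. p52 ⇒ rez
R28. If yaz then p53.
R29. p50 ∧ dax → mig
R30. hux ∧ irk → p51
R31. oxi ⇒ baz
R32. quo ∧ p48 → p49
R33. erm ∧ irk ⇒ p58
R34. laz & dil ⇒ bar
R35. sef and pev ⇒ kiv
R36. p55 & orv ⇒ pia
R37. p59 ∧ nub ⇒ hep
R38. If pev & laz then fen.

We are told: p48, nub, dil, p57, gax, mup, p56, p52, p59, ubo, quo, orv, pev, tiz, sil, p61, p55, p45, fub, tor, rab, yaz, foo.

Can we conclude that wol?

No

Forward chaining from the given facts derives: p60, erm, kul, laz, irk, sef, rez, p53, p49, p58, bar, kiv, pia, hep, fen, tay, p54, p51, p46, vex, p62, dax, nop, oxi, jat, baz, zed, zap, mig.
The only rule concluding wol is R21, which needs lum; that is never established.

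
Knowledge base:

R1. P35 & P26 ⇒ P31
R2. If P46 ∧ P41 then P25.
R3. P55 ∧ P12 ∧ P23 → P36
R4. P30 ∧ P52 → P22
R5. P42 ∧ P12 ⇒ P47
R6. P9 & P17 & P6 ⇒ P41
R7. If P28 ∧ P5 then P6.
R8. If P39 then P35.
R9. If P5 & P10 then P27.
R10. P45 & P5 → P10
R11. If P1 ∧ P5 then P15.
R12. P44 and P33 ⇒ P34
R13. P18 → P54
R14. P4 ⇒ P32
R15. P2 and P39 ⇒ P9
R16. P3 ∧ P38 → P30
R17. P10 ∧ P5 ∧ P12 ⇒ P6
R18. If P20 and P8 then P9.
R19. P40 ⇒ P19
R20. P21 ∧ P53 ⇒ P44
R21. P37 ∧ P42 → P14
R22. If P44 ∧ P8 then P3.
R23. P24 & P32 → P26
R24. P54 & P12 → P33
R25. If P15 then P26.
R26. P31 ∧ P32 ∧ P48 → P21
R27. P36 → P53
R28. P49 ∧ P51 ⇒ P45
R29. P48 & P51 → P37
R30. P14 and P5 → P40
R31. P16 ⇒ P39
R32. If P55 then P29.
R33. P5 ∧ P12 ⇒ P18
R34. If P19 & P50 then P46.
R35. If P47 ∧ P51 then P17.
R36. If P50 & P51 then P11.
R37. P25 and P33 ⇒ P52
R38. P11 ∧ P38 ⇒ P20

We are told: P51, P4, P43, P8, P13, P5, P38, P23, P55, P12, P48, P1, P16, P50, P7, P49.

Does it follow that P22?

No

Forward chaining from the given facts derives: P36, P15, P32, P26, P53, P45, P37, P39, P29, P18, P11, P20, P35, P10, P54, P6, P9, P33, P31, P27, P21, P44, P3, P34, P30.
The only rule concluding P22 is R4, which needs P52; that is never established.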